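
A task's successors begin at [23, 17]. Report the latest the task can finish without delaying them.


LF = min of all successor start times
Successors start at: [23, 17]
LF = min(23, 17)
= 17


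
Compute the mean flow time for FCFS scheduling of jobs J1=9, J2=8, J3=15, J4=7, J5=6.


Completion times:
  J1: completes at 9
  J2: completes at 17
  J3: completes at 32
  J4: completes at 39
  J5: completes at 45
Sum = 142
Average = 142/5
= 28.40


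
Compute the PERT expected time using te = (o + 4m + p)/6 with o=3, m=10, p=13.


te = (o + 4m + p) / 6
= (3 + 4×10 + 13) / 6
= (3 + 40 + 13) / 6
= 56 / 6
= 9.33


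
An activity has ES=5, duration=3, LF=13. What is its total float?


EF = ES + duration = 5 + 3 = 8
LS = LF - duration = 13 - 3 = 10
Total Float = LF - EF = 13 - 8
(or LS - ES = 10 - 5)
= 5


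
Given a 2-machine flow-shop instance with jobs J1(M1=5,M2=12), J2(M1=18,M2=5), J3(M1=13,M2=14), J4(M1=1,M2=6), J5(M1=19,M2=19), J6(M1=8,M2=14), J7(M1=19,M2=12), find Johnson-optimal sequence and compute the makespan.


Johnson's rule:
Group 1 (M1≤M2, sort by M1): ['J4', 'J1', 'J6', 'J3', 'J5']
Group 2 (M1>M2, sort desc M2): ['J7', 'J2']
Sequence: J4 → J1 → J6 → J3 → J5 → J7 → J2
Makespan calculation:
  J4: M1 done=1, M2 done=7
  J1: M1 done=6, M2 done=19
  J6: M1 done=14, M2 done=33
  J3: M1 done=27, M2 done=47
  J5: M1 done=46, M2 done=66
  J7: M1 done=65, M2 done=78
  J2: M1 done=83, M2 done=88
= Sequence: J4 → J1 → J6 → J3 → J5 → J7 → J2, Makespan: 88


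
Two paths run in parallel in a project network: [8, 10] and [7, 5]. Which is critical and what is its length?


Path A: 8 + 10 = 18
Path B: 7 + 5 = 12
Critical path = longest = max(18, 12)
= 18 (Path A)


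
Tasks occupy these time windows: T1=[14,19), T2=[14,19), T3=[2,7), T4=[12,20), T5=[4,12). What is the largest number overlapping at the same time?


Check each time point for overlaps:
  t=14: 3 tasks active (T1, T2, T4)
Max concurrent = 3


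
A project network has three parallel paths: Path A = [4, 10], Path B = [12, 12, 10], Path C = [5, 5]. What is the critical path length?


Path A: 4 + 10 = 14
Path B: 12 + 12 + 10 = 34
Path C: 5 + 5 = 10
Critical path = longest = max(14, 34, 10)
= 34 (Path B)


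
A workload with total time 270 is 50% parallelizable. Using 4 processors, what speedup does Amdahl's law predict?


Amdahl's law: T_p = T × ((1-p) + p/N)
= 270 × ((1-0.5) + 0.5/4)
= 270 × (0.50 + 0.1250)
= 270 × 0.6250
= 168.75
Speedup = 270/168.75
= 1.60×


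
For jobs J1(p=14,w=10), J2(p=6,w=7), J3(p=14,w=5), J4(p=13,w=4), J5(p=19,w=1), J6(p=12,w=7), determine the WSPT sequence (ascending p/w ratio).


WSPT (Smith's rule): sort by p/w ascending
  J2: p/w = 6/7 = 0.857
  J1: p/w = 14/10 = 1.400
  J6: p/w = 12/7 = 1.714
  J3: p/w = 14/5 = 2.800
  J4: p/w = 13/4 = 3.250
  J5: p/w = 19/1 = 19.000
Order: J2 → J1 → J6 → J3 → J4 → J5


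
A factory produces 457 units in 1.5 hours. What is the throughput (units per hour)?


Throughput = units / time
= 457 / 1.5
= 304.7 units/hour


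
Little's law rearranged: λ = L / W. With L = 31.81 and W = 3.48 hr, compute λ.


Little's law: L = λW → λ = L / W
= 31.81 / 3.48
= 9.14 per hour


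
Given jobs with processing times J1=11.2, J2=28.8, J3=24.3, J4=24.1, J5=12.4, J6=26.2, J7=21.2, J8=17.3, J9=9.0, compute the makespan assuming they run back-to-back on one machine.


Sequential makespan: sum all processing times
= 11.2 + 28.8 + 24.3 + 24.1 + 12.4 + 26.2 + 21.2 + 17.3 + 9.0
= 174.5 time units


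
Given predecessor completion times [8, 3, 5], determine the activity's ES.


ES = max of all predecessor completion times
Predecessors: [8, 3, 5]
ES = max(8, 3, 5)
= 8


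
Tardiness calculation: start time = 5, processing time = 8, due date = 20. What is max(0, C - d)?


Completion = start + processing = 5 + 8 = 13
Tardiness = max(0, C - d) = max(0, 13 - 20)
= max(0, -7)
= 0


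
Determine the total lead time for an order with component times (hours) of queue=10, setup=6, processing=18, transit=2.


Lead time = queue + setup + processing + transit
= 10 + 6 + 18 + 2
= 36 hours


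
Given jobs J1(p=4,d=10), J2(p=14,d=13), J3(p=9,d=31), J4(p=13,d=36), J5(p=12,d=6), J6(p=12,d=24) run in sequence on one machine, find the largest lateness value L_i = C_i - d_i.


Lateness per job (L = C - d):
  J1: C=4, d=10, L=-6
  J2: C=18, d=13, L=5
  J3: C=27, d=31, L=-4
  J4: C=40, d=36, L=4
  J5: C=52, d=6, L=46
  J6: C=64, d=24, L=40
Lmax = max(-6, 5, -4, 4, 46, 40)
= 46


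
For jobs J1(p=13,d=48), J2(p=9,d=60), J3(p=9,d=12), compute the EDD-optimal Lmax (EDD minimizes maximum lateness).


EDD order: J3 → J1 → J2
Completion and lateness:
  J3: C=9, d=12, L=9-12=-3
  J1: C=22, d=48, L=22-48=-26
  J2: C=31, d=60, L=31-60=-29
Lmax = max(-3, -26, -29)
= -3


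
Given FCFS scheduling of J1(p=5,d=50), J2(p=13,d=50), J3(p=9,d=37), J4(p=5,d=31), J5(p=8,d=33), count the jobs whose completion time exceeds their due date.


Completion vs due date:
  J1: C=5, d=50 → on time
  J2: C=18, d=50 → on time
  J3: C=27, d=37 → on time
  J4: C=32, d=31 → TARDY
  J5: C=40, d=33 → TARDY
Tardy jobs: J4, J5
Count = 2


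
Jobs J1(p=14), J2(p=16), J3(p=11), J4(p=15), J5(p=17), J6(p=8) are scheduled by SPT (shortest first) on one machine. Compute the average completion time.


SPT order: J6 → J3 → J1 → J4 → J2 → J5
Completion times:
  J6: C=8
  J3: C=19
  J1: C=33
  J4: C=48
  J2: C=64
  J5: C=81
Sum = 253, n = 6
Mean flow = 253/6
= 42.17


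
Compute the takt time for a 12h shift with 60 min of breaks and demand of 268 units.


Available = 12×60 - 60 = 660 min
Takt time = 660 / 268
= 2.46 min/unit


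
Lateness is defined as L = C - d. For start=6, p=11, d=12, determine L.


Completion = 6 + 11 = 17
Lateness = C - d = 17 - 12
= 5


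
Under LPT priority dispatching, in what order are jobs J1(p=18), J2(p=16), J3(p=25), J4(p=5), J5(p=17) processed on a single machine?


LPT: sort by longest processing time first
  J3: p=25
  J1: p=18
  J5: p=17
  J2: p=16
  J4: p=5
Order: J3 → J1 → J5 → J2 → J4


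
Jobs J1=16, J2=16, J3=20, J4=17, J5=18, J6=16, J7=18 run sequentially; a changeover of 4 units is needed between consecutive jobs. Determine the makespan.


Makespan = Σ processing + (n-1) × setup
= (16 + 16 + 20 + 17 + 18 + 16 + 18) + (7-1)×4
= 121 + 24
= 145 time units


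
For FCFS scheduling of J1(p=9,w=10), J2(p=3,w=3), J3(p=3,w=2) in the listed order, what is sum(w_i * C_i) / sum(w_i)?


Completion times:
  J1: C=9, w×C=10×9=90
  J2: C=12, w×C=3×12=36
  J3: C=15, w×C=2×15=30
Sum w×C = 156
Sum w = 15
Weighted avg = 156/15
= 10.40


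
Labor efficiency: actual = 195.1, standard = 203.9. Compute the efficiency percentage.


Efficiency = (actual / standard) × 100
= (195.1 / 203.9) × 100
= 95.7%


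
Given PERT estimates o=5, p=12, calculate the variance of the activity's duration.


σ² = ((p - o) / 6)² = (p - o)² / 36
= (12 - 5)² / 36
= 7² / 36
= 49 / 36
= 1.3611


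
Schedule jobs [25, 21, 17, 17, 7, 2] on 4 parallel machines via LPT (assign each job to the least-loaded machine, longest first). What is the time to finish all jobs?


Jobs (LPT sorted): [25, 21, 17, 17, 7, 2]
Machines: 4
  J=25 → Machine 1 (load: 0+25=25)
  J=21 → Machine 2 (load: 0+21=21)
  J=17 → Machine 3 (load: 0+17=17)
  J=17 → Machine 4 (load: 0+17=17)
  J=7 → Machine 3 (load: 17+7=24)
  J=2 → Machine 4 (load: 17+2=19)
Machine loads: [25, 21, 24, 19]
Makespan = max = 25 time units


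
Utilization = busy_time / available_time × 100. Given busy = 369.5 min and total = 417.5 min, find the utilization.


Utilization = busy / total × 100
= 369.5 / 417.5 × 100
= 88.5%


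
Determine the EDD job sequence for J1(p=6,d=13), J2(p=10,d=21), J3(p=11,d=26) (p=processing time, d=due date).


EDD: sort by earliest due date
  J1: d=13, p=6
  J2: d=21, p=10
  J3: d=26, p=11
Order: J1 → J2 → J3


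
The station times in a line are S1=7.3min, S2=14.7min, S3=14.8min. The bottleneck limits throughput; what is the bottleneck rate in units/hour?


Bottleneck = longest station time
Station times: [7.3, 14.7, 14.8]
Max = 14.8 min
Rate = 60 / 14.8
= 4.05 units/hour (bottleneck: 14.8min)


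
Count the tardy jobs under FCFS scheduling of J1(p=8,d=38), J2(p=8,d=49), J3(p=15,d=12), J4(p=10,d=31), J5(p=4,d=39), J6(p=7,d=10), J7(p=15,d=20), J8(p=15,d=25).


Completion vs due date:
  J1: C=8, d=38 → on time
  J2: C=16, d=49 → on time
  J3: C=31, d=12 → TARDY
  J4: C=41, d=31 → TARDY
  J5: C=45, d=39 → TARDY
  J6: C=52, d=10 → TARDY
  J7: C=67, d=20 → TARDY
  J8: C=82, d=25 → TARDY
Tardy jobs: J3, J4, J5, J6, J7, J8
Count = 6


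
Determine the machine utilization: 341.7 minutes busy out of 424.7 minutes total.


Utilization = busy / total × 100
= 341.7 / 424.7 × 100
= 80.5%


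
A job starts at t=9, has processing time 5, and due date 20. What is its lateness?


Completion = 9 + 5 = 14
Lateness = C - d = 14 - 20
= -6


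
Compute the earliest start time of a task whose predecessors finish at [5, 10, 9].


ES = max of all predecessor completion times
Predecessors: [5, 10, 9]
ES = max(5, 10, 9)
= 10


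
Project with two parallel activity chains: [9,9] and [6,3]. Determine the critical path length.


Path A: 9 + 9 = 18
Path B: 6 + 3 = 9
Critical path = longest = max(18, 9)
= 18 (Path A)


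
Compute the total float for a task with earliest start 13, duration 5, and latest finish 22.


EF = ES + duration = 13 + 5 = 18
LS = LF - duration = 22 - 5 = 17
Total Float = LF - EF = 22 - 18
(or LS - ES = 17 - 13)
= 4


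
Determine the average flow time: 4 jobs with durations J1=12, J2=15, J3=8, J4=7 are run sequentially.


Completion times:
  J1: completes at 12
  J2: completes at 27
  J3: completes at 35
  J4: completes at 42
Sum = 116
Average = 116/4
= 29.00


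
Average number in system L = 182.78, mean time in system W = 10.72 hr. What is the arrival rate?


Little's law: L = λW → λ = L / W
= 182.78 / 10.72
= 17.05 per hour


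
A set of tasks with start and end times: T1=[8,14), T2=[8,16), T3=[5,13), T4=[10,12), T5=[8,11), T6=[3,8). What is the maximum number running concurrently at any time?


Check each time point for overlaps:
  t=10: 5 tasks active (T1, T2, T3, T4, T5)
Max concurrent = 5


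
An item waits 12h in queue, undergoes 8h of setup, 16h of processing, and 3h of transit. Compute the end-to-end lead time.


Lead time = queue + setup + processing + transit
= 12 + 8 + 16 + 3
= 39 hours


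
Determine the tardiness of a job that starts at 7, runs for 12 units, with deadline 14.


Completion = start + processing = 7 + 12 = 19
Tardiness = max(0, C - d) = max(0, 19 - 14)
= max(0, 5)
= 5


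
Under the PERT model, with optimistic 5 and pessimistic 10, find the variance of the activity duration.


σ² = ((p - o) / 6)² = (p - o)² / 36
= (10 - 5)² / 36
= 5² / 36
= 25 / 36
= 0.6944


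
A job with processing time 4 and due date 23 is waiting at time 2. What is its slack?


Slack = due - current_time - processing
= 23 - 2 - 4
= 17


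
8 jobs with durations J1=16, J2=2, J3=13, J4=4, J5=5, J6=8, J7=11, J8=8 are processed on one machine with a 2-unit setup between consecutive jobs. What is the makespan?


Makespan = Σ processing + (n-1) × setup
= (16 + 2 + 13 + 4 + 5 + 8 + 11 + 8) + (8-1)×2
= 67 + 14
= 81 time units


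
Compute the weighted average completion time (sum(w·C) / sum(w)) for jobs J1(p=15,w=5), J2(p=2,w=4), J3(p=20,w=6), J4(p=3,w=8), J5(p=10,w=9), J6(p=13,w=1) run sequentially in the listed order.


Completion times:
  J1: C=15, w×C=5×15=75
  J2: C=17, w×C=4×17=68
  J3: C=37, w×C=6×37=222
  J4: C=40, w×C=8×40=320
  J5: C=50, w×C=9×50=450
  J6: C=63, w×C=1×63=63
Sum w×C = 1198
Sum w = 33
Weighted avg = 1198/33
= 36.30


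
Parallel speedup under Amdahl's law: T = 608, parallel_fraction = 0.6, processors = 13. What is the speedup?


Amdahl's law: T_p = T × ((1-p) + p/N)
= 608 × ((1-0.6) + 0.6/13)
= 608 × (0.40 + 0.0462)
= 608 × 0.4462
= 271.26
Speedup = 608/271.26
= 2.24×


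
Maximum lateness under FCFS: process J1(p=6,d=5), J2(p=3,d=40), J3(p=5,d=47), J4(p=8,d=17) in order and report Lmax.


Lateness per job (L = C - d):
  J1: C=6, d=5, L=1
  J2: C=9, d=40, L=-31
  J3: C=14, d=47, L=-33
  J4: C=22, d=17, L=5
Lmax = max(1, -31, -33, 5)
= 5


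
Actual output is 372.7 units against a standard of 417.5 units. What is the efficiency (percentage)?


Efficiency = (actual / standard) × 100
= (372.7 / 417.5) × 100
= 89.3%


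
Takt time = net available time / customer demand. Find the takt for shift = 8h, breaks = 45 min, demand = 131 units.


Available = 8×60 - 45 = 435 min
Takt time = 435 / 131
= 3.32 min/unit


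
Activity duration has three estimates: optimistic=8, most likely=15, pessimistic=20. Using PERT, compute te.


te = (o + 4m + p) / 6
= (8 + 4×15 + 20) / 6
= (8 + 60 + 20) / 6
= 88 / 6
= 14.67


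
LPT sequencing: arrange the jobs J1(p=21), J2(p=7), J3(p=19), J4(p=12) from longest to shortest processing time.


LPT: sort by longest processing time first
  J1: p=21
  J3: p=19
  J4: p=12
  J2: p=7
Order: J1 → J3 → J4 → J2


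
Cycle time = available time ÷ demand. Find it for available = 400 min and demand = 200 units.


Cycle time = available time / demand
= 400 / 200
= 2.00 min/unit


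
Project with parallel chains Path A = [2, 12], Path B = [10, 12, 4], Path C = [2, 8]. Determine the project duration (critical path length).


Path A: 2 + 12 = 14
Path B: 10 + 12 + 4 = 26
Path C: 2 + 8 = 10
Critical path = longest = max(14, 26, 10)
= 26 (Path B)


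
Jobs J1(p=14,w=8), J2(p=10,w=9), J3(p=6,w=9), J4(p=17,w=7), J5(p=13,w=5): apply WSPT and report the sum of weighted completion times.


WSPT order (by p/w): J3 → J2 → J1 → J4 → J5
  J3: C=6, w·C=9×6=54
  J2: C=16, w·C=9×16=144
  J1: C=30, w·C=8×30=240
  J4: C=47, w·C=7×47=329
  J5: C=60, w·C=5×60=300
Σ w·C = 1067
= 1067


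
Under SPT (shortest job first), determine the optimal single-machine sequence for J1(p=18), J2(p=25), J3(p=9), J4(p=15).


SPT: sort by shortest processing time
  J3: p=9
  J4: p=15
  J1: p=18
  J2: p=25
Order: J3 → J4 → J1 → J2


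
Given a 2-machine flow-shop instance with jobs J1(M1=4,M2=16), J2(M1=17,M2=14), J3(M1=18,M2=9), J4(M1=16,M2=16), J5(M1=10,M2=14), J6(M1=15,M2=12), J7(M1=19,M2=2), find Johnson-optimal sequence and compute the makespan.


Johnson's rule:
Group 1 (M1≤M2, sort by M1): ['J1', 'J5', 'J4']
Group 2 (M1>M2, sort desc M2): ['J2', 'J6', 'J3', 'J7']
Sequence: J1 → J5 → J4 → J2 → J6 → J3 → J7
Makespan calculation:
  J1: M1 done=4, M2 done=20
  J5: M1 done=14, M2 done=34
  J4: M1 done=30, M2 done=50
  J2: M1 done=47, M2 done=64
  J6: M1 done=62, M2 done=76
  J3: M1 done=80, M2 done=89
  J7: M1 done=99, M2 done=101
= Sequence: J1 → J5 → J4 → J2 → J6 → J3 → J7, Makespan: 101


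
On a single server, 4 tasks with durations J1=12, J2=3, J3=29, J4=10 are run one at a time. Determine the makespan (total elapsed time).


Sequential makespan: sum all processing times
= 12 + 3 + 29 + 10
= 54 time units


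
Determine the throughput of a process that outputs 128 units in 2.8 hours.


Throughput = units / time
= 128 / 2.8
= 45.7 units/hour


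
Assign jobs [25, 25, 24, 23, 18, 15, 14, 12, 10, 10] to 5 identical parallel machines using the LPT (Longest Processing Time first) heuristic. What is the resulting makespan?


Jobs (LPT sorted): [25, 25, 24, 23, 18, 15, 14, 12, 10, 10]
Machines: 5
  J=25 → Machine 1 (load: 0+25=25)
  J=25 → Machine 2 (load: 0+25=25)
  J=24 → Machine 3 (load: 0+24=24)
  J=23 → Machine 4 (load: 0+23=23)
  J=18 → Machine 5 (load: 0+18=18)
  J=15 → Machine 5 (load: 18+15=33)
  J=14 → Machine 4 (load: 23+14=37)
  J=12 → Machine 3 (load: 24+12=36)
  J=10 → Machine 1 (load: 25+10=35)
  J=10 → Machine 2 (load: 25+10=35)
Machine loads: [35, 35, 36, 37, 33]
Makespan = max = 37 time units


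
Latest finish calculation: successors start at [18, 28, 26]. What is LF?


LF = min of all successor start times
Successors start at: [18, 28, 26]
LF = min(18, 28, 26)
= 18


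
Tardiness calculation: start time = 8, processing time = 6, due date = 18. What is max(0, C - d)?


Completion = start + processing = 8 + 6 = 14
Tardiness = max(0, C - d) = max(0, 14 - 18)
= max(0, -4)
= 0


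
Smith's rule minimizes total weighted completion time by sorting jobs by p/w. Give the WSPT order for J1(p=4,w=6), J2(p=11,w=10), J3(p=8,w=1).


WSPT (Smith's rule): sort by p/w ascending
  J1: p/w = 4/6 = 0.667
  J2: p/w = 11/10 = 1.100
  J3: p/w = 8/1 = 8.000
Order: J1 → J2 → J3


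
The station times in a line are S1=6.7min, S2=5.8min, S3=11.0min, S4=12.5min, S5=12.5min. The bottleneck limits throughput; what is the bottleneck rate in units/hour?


Bottleneck = longest station time
Station times: [6.7, 5.8, 11.0, 12.5, 12.5]
Max = 12.5 min
Rate = 60 / 12.5
= 4.80 units/hour (bottleneck: 12.5min)


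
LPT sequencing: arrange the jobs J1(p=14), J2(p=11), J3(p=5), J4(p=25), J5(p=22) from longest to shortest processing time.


LPT: sort by longest processing time first
  J4: p=25
  J5: p=22
  J1: p=14
  J2: p=11
  J3: p=5
Order: J4 → J5 → J1 → J2 → J3


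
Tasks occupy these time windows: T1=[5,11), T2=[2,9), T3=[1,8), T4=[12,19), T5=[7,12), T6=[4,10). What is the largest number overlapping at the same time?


Check each time point for overlaps:
  t=7: 5 tasks active (T1, T2, T3, T5, T6)
Max concurrent = 5


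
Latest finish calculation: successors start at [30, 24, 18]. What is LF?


LF = min of all successor start times
Successors start at: [30, 24, 18]
LF = min(30, 24, 18)
= 18


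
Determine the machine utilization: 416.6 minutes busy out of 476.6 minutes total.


Utilization = busy / total × 100
= 416.6 / 476.6 × 100
= 87.4%


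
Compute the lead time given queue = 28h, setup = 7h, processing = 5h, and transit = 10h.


Lead time = queue + setup + processing + transit
= 28 + 7 + 5 + 10
= 50 hours


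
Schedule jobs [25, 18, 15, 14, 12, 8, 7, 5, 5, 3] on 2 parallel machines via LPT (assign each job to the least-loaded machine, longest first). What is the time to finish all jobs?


Jobs (LPT sorted): [25, 18, 15, 14, 12, 8, 7, 5, 5, 3]
Machines: 2
  J=25 → Machine 1 (load: 0+25=25)
  J=18 → Machine 2 (load: 0+18=18)
  J=15 → Machine 2 (load: 18+15=33)
  J=14 → Machine 1 (load: 25+14=39)
  J=12 → Machine 2 (load: 33+12=45)
  J=8 → Machine 1 (load: 39+8=47)
  J=7 → Machine 2 (load: 45+7=52)
  J=5 → Machine 1 (load: 47+5=52)
  J=5 → Machine 1 (load: 52+5=57)
  J=3 → Machine 2 (load: 52+3=55)
Machine loads: [57, 55]
Makespan = max = 57 time units


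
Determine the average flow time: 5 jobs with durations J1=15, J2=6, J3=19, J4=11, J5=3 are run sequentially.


Completion times:
  J1: completes at 15
  J2: completes at 21
  J3: completes at 40
  J4: completes at 51
  J5: completes at 54
Sum = 181
Average = 181/5
= 36.20


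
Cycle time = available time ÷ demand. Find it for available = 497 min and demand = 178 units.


Cycle time = available time / demand
= 497 / 178
= 2.79 min/unit


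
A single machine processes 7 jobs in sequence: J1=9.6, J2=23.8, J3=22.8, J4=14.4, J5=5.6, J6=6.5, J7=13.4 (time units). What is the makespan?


Sequential makespan: sum all processing times
= 9.6 + 23.8 + 22.8 + 14.4 + 5.6 + 6.5 + 13.4
= 96.1 time units


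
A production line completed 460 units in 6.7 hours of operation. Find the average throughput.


Throughput = units / time
= 460 / 6.7
= 68.7 units/hour


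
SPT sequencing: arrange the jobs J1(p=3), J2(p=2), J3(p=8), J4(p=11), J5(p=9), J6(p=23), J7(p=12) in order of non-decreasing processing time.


SPT: sort by shortest processing time
  J2: p=2
  J1: p=3
  J3: p=8
  J5: p=9
  J4: p=11
  J7: p=12
  J6: p=23
Order: J2 → J1 → J3 → J5 → J4 → J7 → J6


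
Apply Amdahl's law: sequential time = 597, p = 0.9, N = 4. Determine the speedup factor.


Amdahl's law: T_p = T × ((1-p) + p/N)
= 597 × ((1-0.9) + 0.9/4)
= 597 × (0.10 + 0.2250)
= 597 × 0.3250
= 194.02
Speedup = 597/194.02
= 3.08×


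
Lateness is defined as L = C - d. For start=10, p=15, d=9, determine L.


Completion = 10 + 15 = 25
Lateness = C - d = 25 - 9
= 16


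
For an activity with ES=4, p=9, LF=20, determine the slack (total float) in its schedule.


EF = ES + duration = 4 + 9 = 13
LS = LF - duration = 20 - 9 = 11
Total Float = LF - EF = 20 - 13
(or LS - ES = 11 - 4)
= 7


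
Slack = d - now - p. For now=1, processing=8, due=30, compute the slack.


Slack = due - current_time - processing
= 30 - 1 - 8
= 21


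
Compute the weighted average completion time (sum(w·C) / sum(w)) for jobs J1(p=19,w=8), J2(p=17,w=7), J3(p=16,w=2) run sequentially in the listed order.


Completion times:
  J1: C=19, w×C=8×19=152
  J2: C=36, w×C=7×36=252
  J3: C=52, w×C=2×52=104
Sum w×C = 508
Sum w = 17
Weighted avg = 508/17
= 29.88


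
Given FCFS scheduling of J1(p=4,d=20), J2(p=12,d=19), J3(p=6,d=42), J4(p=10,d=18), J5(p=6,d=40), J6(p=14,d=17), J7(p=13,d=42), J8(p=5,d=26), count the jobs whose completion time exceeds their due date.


Completion vs due date:
  J1: C=4, d=20 → on time
  J2: C=16, d=19 → on time
  J3: C=22, d=42 → on time
  J4: C=32, d=18 → TARDY
  J5: C=38, d=40 → on time
  J6: C=52, d=17 → TARDY
  J7: C=65, d=42 → TARDY
  J8: C=70, d=26 → TARDY
Tardy jobs: J4, J6, J7, J8
Count = 4


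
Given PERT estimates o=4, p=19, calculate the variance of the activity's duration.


σ² = ((p - o) / 6)² = (p - o)² / 36
= (19 - 4)² / 36
= 15² / 36
= 225 / 36
= 6.2500


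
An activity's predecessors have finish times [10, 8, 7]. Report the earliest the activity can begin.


ES = max of all predecessor completion times
Predecessors: [10, 8, 7]
ES = max(10, 8, 7)
= 10


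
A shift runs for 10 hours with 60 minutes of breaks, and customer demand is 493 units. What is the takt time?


Available = 10×60 - 60 = 540 min
Takt time = 540 / 493
= 1.10 min/unit


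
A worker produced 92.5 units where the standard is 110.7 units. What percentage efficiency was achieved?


Efficiency = (actual / standard) × 100
= (92.5 / 110.7) × 100
= 83.6%


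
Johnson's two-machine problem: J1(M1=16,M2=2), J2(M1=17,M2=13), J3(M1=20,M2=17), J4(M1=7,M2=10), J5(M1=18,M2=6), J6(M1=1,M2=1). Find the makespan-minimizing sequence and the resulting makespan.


Johnson's rule:
Group 1 (M1≤M2, sort by M1): ['J6', 'J4']
Group 2 (M1>M2, sort desc M2): ['J3', 'J2', 'J5', 'J1']
Sequence: J6 → J4 → J3 → J2 → J5 → J1
Makespan calculation:
  J6: M1 done=1, M2 done=2
  J4: M1 done=8, M2 done=18
  J3: M1 done=28, M2 done=45
  J2: M1 done=45, M2 done=58
  J5: M1 done=63, M2 done=69
  J1: M1 done=79, M2 done=81
= Sequence: J6 → J4 → J3 → J2 → J5 → J1, Makespan: 81


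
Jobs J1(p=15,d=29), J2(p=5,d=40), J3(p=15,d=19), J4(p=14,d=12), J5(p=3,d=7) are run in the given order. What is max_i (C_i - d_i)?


Lateness per job (L = C - d):
  J1: C=15, d=29, L=-14
  J2: C=20, d=40, L=-20
  J3: C=35, d=19, L=16
  J4: C=49, d=12, L=37
  J5: C=52, d=7, L=45
Lmax = max(-14, -20, 16, 37, 45)
= 45


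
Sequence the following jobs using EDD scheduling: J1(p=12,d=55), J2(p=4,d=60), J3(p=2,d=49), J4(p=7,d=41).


EDD: sort by earliest due date
  J4: d=41, p=7
  J3: d=49, p=2
  J1: d=55, p=12
  J2: d=60, p=4
Order: J4 → J3 → J1 → J2


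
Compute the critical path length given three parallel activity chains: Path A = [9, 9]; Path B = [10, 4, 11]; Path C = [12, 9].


Path A: 9 + 9 = 18
Path B: 10 + 4 + 11 = 25
Path C: 12 + 9 = 21
Critical path = longest = max(18, 25, 21)
= 25 (Path B)


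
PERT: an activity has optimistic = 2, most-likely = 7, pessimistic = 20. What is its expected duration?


te = (o + 4m + p) / 6
= (2 + 4×7 + 20) / 6
= (2 + 28 + 20) / 6
= 50 / 6
= 8.33


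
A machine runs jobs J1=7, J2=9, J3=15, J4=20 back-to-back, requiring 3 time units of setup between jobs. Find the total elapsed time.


Makespan = Σ processing + (n-1) × setup
= (7 + 9 + 15 + 20) + (4-1)×3
= 51 + 9
= 60 time units


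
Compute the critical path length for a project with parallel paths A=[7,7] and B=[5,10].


Path A: 7 + 7 = 14
Path B: 5 + 10 = 15
Critical path = longest = max(14, 15)
= 15 (Path B)


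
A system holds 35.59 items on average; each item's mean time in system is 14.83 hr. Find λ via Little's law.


Little's law: L = λW → λ = L / W
= 35.59 / 14.83
= 2.40 per hour


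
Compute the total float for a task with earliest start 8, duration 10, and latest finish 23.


EF = ES + duration = 8 + 10 = 18
LS = LF - duration = 23 - 10 = 13
Total Float = LF - EF = 23 - 18
(or LS - ES = 13 - 8)
= 5


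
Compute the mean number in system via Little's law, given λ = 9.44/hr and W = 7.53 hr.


Little's law: L = λ × W
= 9.44 × 7.53
= 71.08


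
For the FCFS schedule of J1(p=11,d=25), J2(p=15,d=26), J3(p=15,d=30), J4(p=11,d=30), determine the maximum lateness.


Lateness per job (L = C - d):
  J1: C=11, d=25, L=-14
  J2: C=26, d=26, L=0
  J3: C=41, d=30, L=11
  J4: C=52, d=30, L=22
Lmax = max(-14, 0, 11, 22)
= 22


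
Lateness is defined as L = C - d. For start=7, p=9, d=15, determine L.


Completion = 7 + 9 = 16
Lateness = C - d = 16 - 15
= 1


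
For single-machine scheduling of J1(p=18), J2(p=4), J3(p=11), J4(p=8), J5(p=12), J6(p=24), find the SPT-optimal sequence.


SPT: sort by shortest processing time
  J2: p=4
  J4: p=8
  J3: p=11
  J5: p=12
  J1: p=18
  J6: p=24
Order: J2 → J4 → J3 → J5 → J1 → J6


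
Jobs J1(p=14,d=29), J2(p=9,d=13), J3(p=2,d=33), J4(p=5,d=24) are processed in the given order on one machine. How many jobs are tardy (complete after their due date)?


Completion vs due date:
  J1: C=14, d=29 → on time
  J2: C=23, d=13 → TARDY
  J3: C=25, d=33 → on time
  J4: C=30, d=24 → TARDY
Tardy jobs: J2, J4
Count = 2


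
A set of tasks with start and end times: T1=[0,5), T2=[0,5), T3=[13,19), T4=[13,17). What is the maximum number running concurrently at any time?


Check each time point for overlaps:
  t=0: 2 tasks active (T1, T2)
Max concurrent = 2


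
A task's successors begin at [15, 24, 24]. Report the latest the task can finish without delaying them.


LF = min of all successor start times
Successors start at: [15, 24, 24]
LF = min(15, 24, 24)
= 15


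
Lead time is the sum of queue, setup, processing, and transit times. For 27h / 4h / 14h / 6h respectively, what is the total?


Lead time = queue + setup + processing + transit
= 27 + 4 + 14 + 6
= 51 hours


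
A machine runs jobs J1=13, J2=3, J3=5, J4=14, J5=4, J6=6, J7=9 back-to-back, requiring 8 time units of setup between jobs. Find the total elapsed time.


Makespan = Σ processing + (n-1) × setup
= (13 + 3 + 5 + 14 + 4 + 6 + 9) + (7-1)×8
= 54 + 48
= 102 time units


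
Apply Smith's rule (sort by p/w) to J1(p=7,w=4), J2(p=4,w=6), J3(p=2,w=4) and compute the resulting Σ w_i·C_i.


WSPT order (by p/w): J3 → J2 → J1
  J3: C=2, w·C=4×2=8
  J2: C=6, w·C=6×6=36
  J1: C=13, w·C=4×13=52
Σ w·C = 96
= 96


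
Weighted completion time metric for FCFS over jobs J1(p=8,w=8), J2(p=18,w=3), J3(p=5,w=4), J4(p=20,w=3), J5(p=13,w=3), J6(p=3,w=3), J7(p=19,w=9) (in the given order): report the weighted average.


Completion times:
  J1: C=8, w×C=8×8=64
  J2: C=26, w×C=3×26=78
  J3: C=31, w×C=4×31=124
  J4: C=51, w×C=3×51=153
  J5: C=64, w×C=3×64=192
  J6: C=67, w×C=3×67=201
  J7: C=86, w×C=9×86=774
Sum w×C = 1586
Sum w = 33
Weighted avg = 1586/33
= 48.06


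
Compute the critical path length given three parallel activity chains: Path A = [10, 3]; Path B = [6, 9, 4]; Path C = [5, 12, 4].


Path A: 10 + 3 = 13
Path B: 6 + 9 + 4 = 19
Path C: 5 + 12 + 4 = 21
Critical path = longest = max(13, 19, 21)
= 21 (Path C)


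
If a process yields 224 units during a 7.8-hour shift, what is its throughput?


Throughput = units / time
= 224 / 7.8
= 28.7 units/hour


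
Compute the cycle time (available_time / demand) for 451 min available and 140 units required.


Cycle time = available time / demand
= 451 / 140
= 3.22 min/unit


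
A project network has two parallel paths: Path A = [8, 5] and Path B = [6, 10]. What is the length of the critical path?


Path A: 8 + 5 = 13
Path B: 6 + 10 = 16
Critical path = longest = max(13, 16)
= 16 (Path B)


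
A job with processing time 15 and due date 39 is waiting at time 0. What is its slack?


Slack = due - current_time - processing
= 39 - 0 - 15
= 24


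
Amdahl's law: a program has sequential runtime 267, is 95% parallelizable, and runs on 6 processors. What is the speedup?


Amdahl's law: T_p = T × ((1-p) + p/N)
= 267 × ((1-0.95) + 0.95/6)
= 267 × (0.05 + 0.1583)
= 267 × 0.2083
= 55.63
Speedup = 267/55.63
= 4.80×


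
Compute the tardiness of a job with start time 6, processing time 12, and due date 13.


Completion = start + processing = 6 + 12 = 18
Tardiness = max(0, C - d) = max(0, 18 - 13)
= max(0, 5)
= 5


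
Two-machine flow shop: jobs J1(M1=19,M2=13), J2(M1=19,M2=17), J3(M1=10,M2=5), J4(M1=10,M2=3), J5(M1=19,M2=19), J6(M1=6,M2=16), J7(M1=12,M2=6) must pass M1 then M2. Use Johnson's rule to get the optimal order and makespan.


Johnson's rule:
Group 1 (M1≤M2, sort by M1): ['J6', 'J5']
Group 2 (M1>M2, sort desc M2): ['J2', 'J1', 'J7', 'J3', 'J4']
Sequence: J6 → J5 → J2 → J1 → J7 → J3 → J4
Makespan calculation:
  J6: M1 done=6, M2 done=22
  J5: M1 done=25, M2 done=44
  J2: M1 done=44, M2 done=61
  J1: M1 done=63, M2 done=76
  J7: M1 done=75, M2 done=82
  J3: M1 done=85, M2 done=90
  J4: M1 done=95, M2 done=98
= Sequence: J6 → J5 → J2 → J1 → J7 → J3 → J4, Makespan: 98


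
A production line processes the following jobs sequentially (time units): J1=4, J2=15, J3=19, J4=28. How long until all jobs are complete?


Sequential makespan: sum all processing times
= 4 + 15 + 19 + 28
= 66 time units


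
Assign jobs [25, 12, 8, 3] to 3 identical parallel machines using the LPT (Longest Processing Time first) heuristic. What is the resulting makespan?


Jobs (LPT sorted): [25, 12, 8, 3]
Machines: 3
  J=25 → Machine 1 (load: 0+25=25)
  J=12 → Machine 2 (load: 0+12=12)
  J=8 → Machine 3 (load: 0+8=8)
  J=3 → Machine 3 (load: 8+3=11)
Machine loads: [25, 12, 11]
Makespan = max = 25 time units


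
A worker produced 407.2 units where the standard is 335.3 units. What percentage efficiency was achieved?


Efficiency = (actual / standard) × 100
= (407.2 / 335.3) × 100
= 121.4%


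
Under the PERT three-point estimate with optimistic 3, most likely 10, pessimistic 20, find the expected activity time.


te = (o + 4m + p) / 6
= (3 + 4×10 + 20) / 6
= (3 + 40 + 20) / 6
= 63 / 6
= 10.50


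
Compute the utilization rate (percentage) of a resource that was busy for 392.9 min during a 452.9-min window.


Utilization = busy / total × 100
= 392.9 / 452.9 × 100
= 86.8%


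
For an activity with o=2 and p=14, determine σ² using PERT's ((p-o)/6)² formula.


σ² = ((p - o) / 6)² = (p - o)² / 36
= (14 - 2)² / 36
= 12² / 36
= 144 / 36
= 4.0000


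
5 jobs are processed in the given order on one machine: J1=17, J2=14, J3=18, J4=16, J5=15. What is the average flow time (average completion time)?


Completion times:
  J1: completes at 17
  J2: completes at 31
  J3: completes at 49
  J4: completes at 65
  J5: completes at 80
Sum = 242
Average = 242/5
= 48.40


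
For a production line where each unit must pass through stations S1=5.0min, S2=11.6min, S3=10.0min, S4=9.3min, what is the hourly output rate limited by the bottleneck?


Bottleneck = longest station time
Station times: [5.0, 11.6, 10.0, 9.3]
Max = 11.6 min
Rate = 60 / 11.6
= 5.17 units/hour (bottleneck: 11.6min)


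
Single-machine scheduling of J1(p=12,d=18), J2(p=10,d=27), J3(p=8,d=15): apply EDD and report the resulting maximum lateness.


EDD order: J3 → J1 → J2
Completion and lateness:
  J3: C=8, d=15, L=8-15=-7
  J1: C=20, d=18, L=20-18=2
  J2: C=30, d=27, L=30-27=3
Lmax = max(-7, 2, 3)
= 3


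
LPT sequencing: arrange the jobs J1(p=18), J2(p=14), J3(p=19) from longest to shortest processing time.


LPT: sort by longest processing time first
  J3: p=19
  J1: p=18
  J2: p=14
Order: J3 → J1 → J2


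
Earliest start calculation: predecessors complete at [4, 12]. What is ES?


ES = max of all predecessor completion times
Predecessors: [4, 12]
ES = max(4, 12)
= 12


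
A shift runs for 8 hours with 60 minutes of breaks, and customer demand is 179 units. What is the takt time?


Available = 8×60 - 60 = 420 min
Takt time = 420 / 179
= 2.35 min/unit


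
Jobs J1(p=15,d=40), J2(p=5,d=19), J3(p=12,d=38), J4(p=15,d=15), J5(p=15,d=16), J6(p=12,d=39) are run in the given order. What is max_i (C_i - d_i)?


Lateness per job (L = C - d):
  J1: C=15, d=40, L=-25
  J2: C=20, d=19, L=1
  J3: C=32, d=38, L=-6
  J4: C=47, d=15, L=32
  J5: C=62, d=16, L=46
  J6: C=74, d=39, L=35
Lmax = max(-25, 1, -6, 32, 46, 35)
= 46


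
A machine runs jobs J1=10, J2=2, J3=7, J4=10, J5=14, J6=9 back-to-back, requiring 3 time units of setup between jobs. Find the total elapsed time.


Makespan = Σ processing + (n-1) × setup
= (10 + 2 + 7 + 10 + 14 + 9) + (6-1)×3
= 52 + 15
= 67 time units


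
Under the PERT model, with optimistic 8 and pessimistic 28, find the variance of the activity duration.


σ² = ((p - o) / 6)² = (p - o)² / 36
= (28 - 8)² / 36
= 20² / 36
= 400 / 36
= 11.1111


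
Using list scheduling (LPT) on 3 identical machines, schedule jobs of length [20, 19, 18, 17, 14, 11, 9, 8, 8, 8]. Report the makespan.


Jobs (LPT sorted): [20, 19, 18, 17, 14, 11, 9, 8, 8, 8]
Machines: 3
  J=20 → Machine 1 (load: 0+20=20)
  J=19 → Machine 2 (load: 0+19=19)
  J=18 → Machine 3 (load: 0+18=18)
  J=17 → Machine 3 (load: 18+17=35)
  J=14 → Machine 2 (load: 19+14=33)
  J=11 → Machine 1 (load: 20+11=31)
  J=9 → Machine 1 (load: 31+9=40)
  J=8 → Machine 2 (load: 33+8=41)
  J=8 → Machine 3 (load: 35+8=43)
  J=8 → Machine 1 (load: 40+8=48)
Machine loads: [48, 41, 43]
Makespan = max = 48 time units


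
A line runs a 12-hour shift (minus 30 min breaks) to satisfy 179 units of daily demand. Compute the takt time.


Available = 12×60 - 30 = 690 min
Takt time = 690 / 179
= 3.85 min/unit


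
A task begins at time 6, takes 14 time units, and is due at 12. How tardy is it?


Completion = start + processing = 6 + 14 = 20
Tardiness = max(0, C - d) = max(0, 20 - 12)
= max(0, 8)
= 8


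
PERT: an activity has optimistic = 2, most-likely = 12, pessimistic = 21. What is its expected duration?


te = (o + 4m + p) / 6
= (2 + 4×12 + 21) / 6
= (2 + 48 + 21) / 6
= 71 / 6
= 11.83


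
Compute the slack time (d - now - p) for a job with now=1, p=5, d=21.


Slack = due - current_time - processing
= 21 - 1 - 5
= 15


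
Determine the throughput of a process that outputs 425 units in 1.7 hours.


Throughput = units / time
= 425 / 1.7
= 250.0 units/hour


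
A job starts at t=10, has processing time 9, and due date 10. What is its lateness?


Completion = 10 + 9 = 19
Lateness = C - d = 19 - 10
= 9


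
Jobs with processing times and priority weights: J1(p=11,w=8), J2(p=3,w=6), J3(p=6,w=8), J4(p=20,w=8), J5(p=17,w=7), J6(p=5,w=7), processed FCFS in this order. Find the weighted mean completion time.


Completion times:
  J1: C=11, w×C=8×11=88
  J2: C=14, w×C=6×14=84
  J3: C=20, w×C=8×20=160
  J4: C=40, w×C=8×40=320
  J5: C=57, w×C=7×57=399
  J6: C=62, w×C=7×62=434
Sum w×C = 1485
Sum w = 44
Weighted avg = 1485/44
= 33.75


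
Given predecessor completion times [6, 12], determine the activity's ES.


ES = max of all predecessor completion times
Predecessors: [6, 12]
ES = max(6, 12)
= 12


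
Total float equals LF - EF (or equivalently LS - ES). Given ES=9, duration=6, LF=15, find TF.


EF = ES + duration = 9 + 6 = 15
LS = LF - duration = 15 - 6 = 9
Total Float = LF - EF = 15 - 15
(or LS - ES = 9 - 9)
= 0


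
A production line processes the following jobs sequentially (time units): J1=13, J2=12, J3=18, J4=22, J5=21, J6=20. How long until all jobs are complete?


Sequential makespan: sum all processing times
= 13 + 12 + 18 + 22 + 21 + 20
= 106 time units


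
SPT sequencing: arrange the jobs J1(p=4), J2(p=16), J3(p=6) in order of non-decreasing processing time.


SPT: sort by shortest processing time
  J1: p=4
  J3: p=6
  J2: p=16
Order: J1 → J3 → J2


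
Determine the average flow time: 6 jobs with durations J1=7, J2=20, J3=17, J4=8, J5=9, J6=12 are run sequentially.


Completion times:
  J1: completes at 7
  J2: completes at 27
  J3: completes at 44
  J4: completes at 52
  J5: completes at 61
  J6: completes at 73
Sum = 264
Average = 264/6
= 44.00


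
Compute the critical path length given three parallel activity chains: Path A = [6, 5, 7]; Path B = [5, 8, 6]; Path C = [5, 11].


Path A: 6 + 5 + 7 = 18
Path B: 5 + 8 + 6 = 19
Path C: 5 + 11 = 16
Critical path = longest = max(18, 19, 16)
= 19 (Path B)


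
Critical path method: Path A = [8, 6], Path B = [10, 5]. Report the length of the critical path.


Path A: 8 + 6 = 14
Path B: 10 + 5 = 15
Critical path = longest = max(14, 15)
= 15 (Path B)


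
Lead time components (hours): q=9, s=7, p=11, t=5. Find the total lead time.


Lead time = queue + setup + processing + transit
= 9 + 7 + 11 + 5
= 32 hours


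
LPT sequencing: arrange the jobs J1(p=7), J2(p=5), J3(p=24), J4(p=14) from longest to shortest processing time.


LPT: sort by longest processing time first
  J3: p=24
  J4: p=14
  J1: p=7
  J2: p=5
Order: J3 → J4 → J1 → J2


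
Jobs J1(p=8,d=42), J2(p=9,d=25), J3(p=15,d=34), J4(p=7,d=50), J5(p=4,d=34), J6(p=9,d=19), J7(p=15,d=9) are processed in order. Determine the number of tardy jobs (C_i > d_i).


Completion vs due date:
  J1: C=8, d=42 → on time
  J2: C=17, d=25 → on time
  J3: C=32, d=34 → on time
  J4: C=39, d=50 → on time
  J5: C=43, d=34 → TARDY
  J6: C=52, d=19 → TARDY
  J7: C=67, d=9 → TARDY
Tardy jobs: J5, J6, J7
Count = 3


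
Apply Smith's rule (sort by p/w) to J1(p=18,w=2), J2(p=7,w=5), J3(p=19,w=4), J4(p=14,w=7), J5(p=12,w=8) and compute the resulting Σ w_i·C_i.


WSPT order (by p/w): J2 → J5 → J4 → J3 → J1
  J2: C=7, w·C=5×7=35
  J5: C=19, w·C=8×19=152
  J4: C=33, w·C=7×33=231
  J3: C=52, w·C=4×52=208
  J1: C=70, w·C=2×70=140
Σ w·C = 766
= 766


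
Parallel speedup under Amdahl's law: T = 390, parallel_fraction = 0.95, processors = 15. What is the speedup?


Amdahl's law: T_p = T × ((1-p) + p/N)
= 390 × ((1-0.95) + 0.95/15)
= 390 × (0.05 + 0.0633)
= 390 × 0.1133
= 44.20
Speedup = 390/44.20
= 8.82×


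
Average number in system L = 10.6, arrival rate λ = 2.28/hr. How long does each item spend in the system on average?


Little's law: L = λW → W = L / λ
= 10.6 / 2.28
= 4.65 hours


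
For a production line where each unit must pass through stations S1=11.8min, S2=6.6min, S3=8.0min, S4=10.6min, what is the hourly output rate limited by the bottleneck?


Bottleneck = longest station time
Station times: [11.8, 6.6, 8.0, 10.6]
Max = 11.8 min
Rate = 60 / 11.8
= 5.08 units/hour (bottleneck: 11.8min)


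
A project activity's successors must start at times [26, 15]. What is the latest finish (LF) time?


LF = min of all successor start times
Successors start at: [26, 15]
LF = min(26, 15)
= 15


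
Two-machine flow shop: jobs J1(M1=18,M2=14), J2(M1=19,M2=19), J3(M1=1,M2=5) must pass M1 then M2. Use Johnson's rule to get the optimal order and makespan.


Johnson's rule:
Group 1 (M1≤M2, sort by M1): ['J3', 'J2']
Group 2 (M1>M2, sort desc M2): ['J1']
Sequence: J3 → J2 → J1
Makespan calculation:
  J3: M1 done=1, M2 done=6
  J2: M1 done=20, M2 done=39
  J1: M1 done=38, M2 done=53
= Sequence: J3 → J2 → J1, Makespan: 53
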